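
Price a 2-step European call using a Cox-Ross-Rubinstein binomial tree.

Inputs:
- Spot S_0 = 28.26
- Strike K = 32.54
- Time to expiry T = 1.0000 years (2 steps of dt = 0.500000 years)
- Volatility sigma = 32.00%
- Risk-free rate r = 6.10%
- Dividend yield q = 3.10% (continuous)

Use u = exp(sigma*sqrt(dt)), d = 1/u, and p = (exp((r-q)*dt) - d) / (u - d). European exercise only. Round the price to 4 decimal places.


dt = T/N = 0.500000
u = exp(sigma*sqrt(dt)) = 1.253919; d = 1/u = 0.797499
p = (exp((r-q)*dt) - d) / (u - d) = 0.476784
Discount per step: exp(-r*dt) = 0.969960
Stock lattice S(k, i) with i counting down-moves:
  k=0: S(0,0) = 28.2600
  k=1: S(1,0) = 35.4358; S(1,1) = 22.5373
  k=2: S(2,0) = 44.4336; S(2,1) = 28.2600; S(2,2) = 17.9735
Terminal payoffs V(N, i) = max(S_T - K, 0):
  V(2,0) = 11.893590; V(2,1) = 0.000000; V(2,2) = 0.000000
Backward induction: V(k, i) = exp(-r*dt) * [p * V(k+1, i) + (1-p) * V(k+1, i+1)].
  V(1,0) = exp(-r*dt) * [p*11.893590 + (1-p)*0.000000] = 5.500326
  V(1,1) = exp(-r*dt) * [p*0.000000 + (1-p)*0.000000] = 0.000000
  V(0,0) = exp(-r*dt) * [p*5.500326 + (1-p)*0.000000] = 2.543689

Answer: Price = V(0,0) = 2.5437


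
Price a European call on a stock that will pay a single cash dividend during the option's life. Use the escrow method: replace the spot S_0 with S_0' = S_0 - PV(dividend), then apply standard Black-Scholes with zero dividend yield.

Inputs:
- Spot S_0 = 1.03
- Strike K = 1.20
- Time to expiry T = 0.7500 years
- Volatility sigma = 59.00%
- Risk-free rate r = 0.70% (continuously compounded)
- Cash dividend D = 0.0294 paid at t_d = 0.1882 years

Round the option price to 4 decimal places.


Answer: Price = 0.1374

Derivation:
PV(D) = D * exp(-r * t_d) = 0.0294 * 0.99868347 = 0.02936129
S_0' = S_0 - PV(D) = 1.0300 - 0.02936129 = 1.00063871
d1 = (ln(S_0'/K) + (r + sigma^2/2)*T) / (sigma*sqrt(T)) = -0.08982309
d2 = d1 - sigma*sqrt(T) = -0.60077808
exp(-rT) = 0.99476376
N(d1) = 0.46421390; N(d2) = 0.27399390
C = S_0' * N(d1) - K * exp(-rT) * N(d2) = 1.00063871 * 0.46421390 - 1.2000 * 0.99476376 * 0.27399390 = 0.1374


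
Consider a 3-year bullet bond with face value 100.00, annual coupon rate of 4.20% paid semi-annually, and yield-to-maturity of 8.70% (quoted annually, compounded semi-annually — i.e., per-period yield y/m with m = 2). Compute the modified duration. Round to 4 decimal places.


Answer: Modified duration = 2.7200

Derivation:
Coupon per period c = face * coupon_rate / m = 2.100000
Periods per year m = 2; per-period yield y/m = 0.043500
Number of cashflows N = 6
Cashflows (t years, CF_t, discount factor 1/(1+y/m)^(m*t), PV):
  t = 0.5000: CF_t = 2.100000, DF = 0.958313, PV = 2.012458
  t = 1.0000: CF_t = 2.100000, DF = 0.918365, PV = 1.928565
  t = 1.5000: CF_t = 2.100000, DF = 0.880081, PV = 1.848170
  t = 2.0000: CF_t = 2.100000, DF = 0.843393, PV = 1.771126
  t = 2.5000: CF_t = 2.100000, DF = 0.808235, PV = 1.697294
  t = 3.0000: CF_t = 102.100000, DF = 0.774543, PV = 79.080794
Price P = sum_t PV_t = 88.338408
First compute Macaulay numerator sum_t t * PV_t:
  t * PV_t at t = 0.5000: 1.006229
  t * PV_t at t = 1.0000: 1.928565
  t * PV_t at t = 1.5000: 2.772255
  t * PV_t at t = 2.0000: 3.542252
  t * PV_t at t = 2.5000: 4.243235
  t * PV_t at t = 3.0000: 237.242382
Macaulay duration D = 250.734919 / 88.338408 = 2.838345
Modified duration = D / (1 + y/m) = 2.838345 / (1 + 0.043500) = 2.720024


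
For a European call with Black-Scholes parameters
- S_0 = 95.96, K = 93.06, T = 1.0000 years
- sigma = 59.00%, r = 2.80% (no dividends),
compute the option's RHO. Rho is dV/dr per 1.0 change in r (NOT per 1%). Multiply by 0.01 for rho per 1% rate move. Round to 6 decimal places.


d1 = 0.3944694772; d2 = -0.1955305228
phi(d1) = 0.3690800882; exp(-qT) = 1.0000000000; exp(-rT) = 0.9723883668
N(d2) = 0.4224888225
Rho = K*T*exp(-rT)*N(d2) = 93.0600 * 1.0000 * 0.9723883668 * 0.4224888225 = 38.231208

Answer: Rho = 38.231208


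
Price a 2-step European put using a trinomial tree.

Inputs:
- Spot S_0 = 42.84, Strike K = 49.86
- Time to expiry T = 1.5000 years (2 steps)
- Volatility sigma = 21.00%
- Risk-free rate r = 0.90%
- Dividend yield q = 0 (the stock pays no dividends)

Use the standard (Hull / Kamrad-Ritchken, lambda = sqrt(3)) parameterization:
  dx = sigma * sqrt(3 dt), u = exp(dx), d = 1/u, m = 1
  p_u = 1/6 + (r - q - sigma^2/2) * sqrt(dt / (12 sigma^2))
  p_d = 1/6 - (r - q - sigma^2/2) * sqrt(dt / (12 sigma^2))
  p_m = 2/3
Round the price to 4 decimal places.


Answer: Price = V(0,0) = 8.8024

Derivation:
dt = T/N = 0.750000; dx = sigma*sqrt(3*dt) = 0.315000
u = exp(dx) = 1.370259; d = 1/u = 0.729789
p_u = 0.151131, p_m = 0.666667, p_d = 0.182202
Discount per step: exp(-r*dt) = 0.993273
Stock lattice S(k, j) with j the centered position index:
  k=0: S(0,+0) = 42.8400
  k=1: S(1,-1) = 31.2642; S(1,+0) = 42.8400; S(1,+1) = 58.7019
  k=2: S(2,-2) = 22.8162; S(2,-1) = 31.2642; S(2,+0) = 42.8400; S(2,+1) = 58.7019; S(2,+2) = 80.4368
Terminal payoffs V(N, j) = max(K - S_T, 0):
  V(2,-2) = 27.043767; V(2,-1) = 18.595845; V(2,+0) = 7.020000; V(2,+1) = 0.000000; V(2,+2) = 0.000000
Backward induction: V(k, j) = exp(-r*dt) * [p_u * V(k+1, j+1) + p_m * V(k+1, j) + p_d * V(k+1, j-1)]
  V(1,-1) = exp(-r*dt) * [p_u*7.020000 + p_m*18.595845 + p_d*27.043767] = 18.261923
  V(1,+0) = exp(-r*dt) * [p_u*0.000000 + p_m*7.020000 + p_d*18.595845] = 8.013930
  V(1,+1) = exp(-r*dt) * [p_u*0.000000 + p_m*0.000000 + p_d*7.020000] = 1.270456
  V(0,+0) = exp(-r*dt) * [p_u*1.270456 + p_m*8.013930 + p_d*18.261923] = 8.802374


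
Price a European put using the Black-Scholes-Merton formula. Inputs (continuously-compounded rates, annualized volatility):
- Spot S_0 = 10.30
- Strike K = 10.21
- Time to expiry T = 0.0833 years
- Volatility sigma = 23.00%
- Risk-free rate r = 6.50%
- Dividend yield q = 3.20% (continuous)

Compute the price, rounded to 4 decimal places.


d1 = (ln(S/K) + (r - q + 0.5*sigma^2) * T) / (sigma * sqrt(T)) = 0.20680980
d2 = d1 - sigma * sqrt(T) = 0.14042780
exp(-rT) = 0.99460013; exp(-qT) = 0.99733795
P = K * exp(-rT) * N(-d2) - S_0 * exp(-qT) * N(-d1)
N(-d1) = 0.41807920; N(-d2) = 0.44416100
P = 10.2100 * 0.99460013 * 0.44416100 - 10.3000 * 0.99733795 * 0.41807920 = 0.2156

Answer: Price = 0.2156


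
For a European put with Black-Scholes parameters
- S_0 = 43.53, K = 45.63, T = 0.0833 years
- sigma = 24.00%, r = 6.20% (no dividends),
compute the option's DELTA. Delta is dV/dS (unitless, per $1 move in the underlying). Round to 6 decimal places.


Answer: Delta = -0.715997

Derivation:
d1 = -0.5709894862; d2 = -0.6402576607
phi(d1) = 0.3389329327; exp(-qT) = 1.0000000000; exp(-rT) = 0.9948487136
N(-d1) = 0.7159966151
Delta = -exp(-qT) * N(-d1) = -1.0000000000 * 0.7159966151 = -0.715997


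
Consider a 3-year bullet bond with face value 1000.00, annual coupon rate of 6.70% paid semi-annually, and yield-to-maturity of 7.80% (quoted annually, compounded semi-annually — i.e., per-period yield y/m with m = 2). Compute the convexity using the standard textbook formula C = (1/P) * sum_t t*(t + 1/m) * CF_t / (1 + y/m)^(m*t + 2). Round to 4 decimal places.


Coupon per period c = face * coupon_rate / m = 33.500000
Periods per year m = 2; per-period yield y/m = 0.039000
Number of cashflows N = 6
Cashflows (t years, CF_t, discount factor 1/(1+y/m)^(m*t), PV):
  t = 0.5000: CF_t = 33.500000, DF = 0.962464, PV = 32.242541
  t = 1.0000: CF_t = 33.500000, DF = 0.926337, PV = 31.032282
  t = 1.5000: CF_t = 33.500000, DF = 0.891566, PV = 29.867451
  t = 2.0000: CF_t = 33.500000, DF = 0.858100, PV = 28.746344
  t = 2.5000: CF_t = 33.500000, DF = 0.825890, PV = 27.667318
  t = 3.0000: CF_t = 1033.500000, DF = 0.794889, PV = 821.518212
Price P = sum_t PV_t = 971.074148
Convexity numerator sum_t t*(t + 1/m) * CF_t / (1+y/m)^(m*t + 2):
  t = 0.5000: term = 14.933726
  t = 1.0000: term = 43.119516
  t = 1.5000: term = 83.001955
  t = 2.0000: term = 133.143977
  t = 2.5000: term = 192.219409
  t = 3.0000: term = 7990.526563
Convexity = (1/P) * sum = 8456.945146 / 971.074148 = 8.708856

Answer: Convexity = 8.7089


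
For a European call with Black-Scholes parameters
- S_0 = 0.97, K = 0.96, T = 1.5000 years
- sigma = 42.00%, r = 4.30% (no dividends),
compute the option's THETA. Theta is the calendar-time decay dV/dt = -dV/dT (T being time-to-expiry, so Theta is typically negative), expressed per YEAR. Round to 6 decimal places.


d1 = 0.4027326365; d2 = -0.1116602095
phi(d1) = 0.3678664474; exp(-qT) = 1.0000000000; exp(-rT) = 0.9375361143
Theta = -S*exp(-qT)*phi(d1)*sigma/(2*sqrt(T)) - r*K*exp(-rT)*N(d2) + q*S*exp(-qT)*N(d1)
N(d1) = 0.6564275390; N(d2) = 0.4555464151; sqrt(T) = 1.2247448714
Term 1 = -0.9700 * 1.0000000000 * 0.3678664474 * 0.4200 / (2 * 1.2247448714) = -0.0611836776
Term 2 = -0.0430 * 0.9600 * 0.9375361143 * 0.4555464151 = -0.0176303254
Term 3 = 0 (no dividend yield, q = 0)
Theta = -0.0611836776 + (-0.0176303254) + (0.0000000000) = -0.078814

Answer: Theta = -0.078814


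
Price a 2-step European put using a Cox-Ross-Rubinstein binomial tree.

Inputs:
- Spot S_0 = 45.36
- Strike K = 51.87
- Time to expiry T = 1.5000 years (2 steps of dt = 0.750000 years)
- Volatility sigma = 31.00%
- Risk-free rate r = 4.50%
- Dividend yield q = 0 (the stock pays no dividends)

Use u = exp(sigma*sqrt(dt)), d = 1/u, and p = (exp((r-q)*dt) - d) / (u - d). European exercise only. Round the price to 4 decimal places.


Answer: Price = V(0,0) = 9.0519

Derivation:
dt = T/N = 0.750000
u = exp(sigma*sqrt(dt)) = 1.307959; d = 1/u = 0.764550
p = (exp((r-q)*dt) - d) / (u - d) = 0.496451
Discount per step: exp(-r*dt) = 0.966813
Stock lattice S(k, i) with i counting down-moves:
  k=0: S(0,0) = 45.3600
  k=1: S(1,0) = 59.3290; S(1,1) = 34.6800
  k=2: S(2,0) = 77.5999; S(2,1) = 45.3600; S(2,2) = 26.5146
Terminal payoffs V(N, i) = max(K - S_T, 0):
  V(2,0) = 0.000000; V(2,1) = 6.510000; V(2,2) = 25.355416
Backward induction: V(k, i) = exp(-r*dt) * [p * V(k+1, i) + (1-p) * V(k+1, i+1)].
  V(1,0) = exp(-r*dt) * [p*0.000000 + (1-p)*6.510000] = 3.169313
  V(1,1) = exp(-r*dt) * [p*6.510000 + (1-p)*25.355416] = 15.468612
  V(0,0) = exp(-r*dt) * [p*3.169313 + (1-p)*15.468612] = 9.051896


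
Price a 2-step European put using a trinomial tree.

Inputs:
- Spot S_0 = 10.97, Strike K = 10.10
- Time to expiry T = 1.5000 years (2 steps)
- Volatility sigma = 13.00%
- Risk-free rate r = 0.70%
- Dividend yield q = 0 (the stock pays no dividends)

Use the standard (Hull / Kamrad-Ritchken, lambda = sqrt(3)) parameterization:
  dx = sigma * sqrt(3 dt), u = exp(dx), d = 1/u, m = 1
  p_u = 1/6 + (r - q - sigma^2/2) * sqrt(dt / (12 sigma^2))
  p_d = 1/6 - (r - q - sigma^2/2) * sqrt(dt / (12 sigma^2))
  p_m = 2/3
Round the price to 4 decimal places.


Answer: Price = V(0,0) = 0.3160

Derivation:
dt = T/N = 0.750000; dx = sigma*sqrt(3*dt) = 0.195000
u = exp(dx) = 1.215311; d = 1/u = 0.822835
p_u = 0.163878, p_m = 0.666667, p_d = 0.169455
Discount per step: exp(-r*dt) = 0.994764
Stock lattice S(k, j) with j the centered position index:
  k=0: S(0,+0) = 10.9700
  k=1: S(1,-1) = 9.0265; S(1,+0) = 10.9700; S(1,+1) = 13.3320
  k=2: S(2,-2) = 7.4273; S(2,-1) = 9.0265; S(2,+0) = 10.9700; S(2,+1) = 13.3320; S(2,+2) = 16.2025
Terminal payoffs V(N, j) = max(K - S_T, 0):
  V(2,-2) = 2.672686; V(2,-1) = 1.073504; V(2,+0) = 0.000000; V(2,+1) = 0.000000; V(2,+2) = 0.000000
Backward induction: V(k, j) = exp(-r*dt) * [p_u * V(k+1, j+1) + p_m * V(k+1, j) + p_d * V(k+1, j-1)]
  V(1,-1) = exp(-r*dt) * [p_u*0.000000 + p_m*1.073504 + p_d*2.672686] = 1.162451
  V(1,+0) = exp(-r*dt) * [p_u*0.000000 + p_m*0.000000 + p_d*1.073504] = 0.180958
  V(1,+1) = exp(-r*dt) * [p_u*0.000000 + p_m*0.000000 + p_d*0.000000] = 0.000000
  V(0,+0) = exp(-r*dt) * [p_u*0.000000 + p_m*0.180958 + p_d*1.162451] = 0.315959


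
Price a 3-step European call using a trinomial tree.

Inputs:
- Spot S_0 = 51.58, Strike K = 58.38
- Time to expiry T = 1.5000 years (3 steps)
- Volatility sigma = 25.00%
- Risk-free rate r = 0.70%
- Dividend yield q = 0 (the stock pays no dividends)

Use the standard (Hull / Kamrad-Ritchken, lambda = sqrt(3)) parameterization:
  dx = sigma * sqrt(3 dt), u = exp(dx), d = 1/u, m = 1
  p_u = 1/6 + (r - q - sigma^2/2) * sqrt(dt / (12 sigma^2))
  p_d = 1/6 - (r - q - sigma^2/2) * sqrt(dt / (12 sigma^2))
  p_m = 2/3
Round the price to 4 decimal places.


dt = T/N = 0.500000; dx = sigma*sqrt(3*dt) = 0.306186
u = exp(dx) = 1.358235; d = 1/u = 0.736250
p_u = 0.146867, p_m = 0.666667, p_d = 0.186467
Discount per step: exp(-r*dt) = 0.996506
Stock lattice S(k, j) with j the centered position index:
  k=0: S(0,+0) = 51.5800
  k=1: S(1,-1) = 37.9757; S(1,+0) = 51.5800; S(1,+1) = 70.0578
  k=2: S(2,-2) = 27.9596; S(2,-1) = 37.9757; S(2,+0) = 51.5800; S(2,+1) = 70.0578; S(2,+2) = 95.1549
  k=3: S(3,-3) = 20.5853; S(3,-2) = 27.9596; S(3,-1) = 37.9757; S(3,+0) = 51.5800; S(3,+1) = 70.0578; S(3,+2) = 95.1549; S(3,+3) = 129.2428
Terminal payoffs V(N, j) = max(S_T - K, 0):
  V(3,-3) = 0.000000; V(3,-2) = 0.000000; V(3,-1) = 0.000000; V(3,+0) = 0.000000; V(3,+1) = 11.677772; V(3,+2) = 36.774933; V(3,+3) = 70.862780
Backward induction: V(k, j) = exp(-r*dt) * [p_u * V(k+1, j+1) + p_m * V(k+1, j) + p_d * V(k+1, j-1)]
  V(2,-2) = exp(-r*dt) * [p_u*0.000000 + p_m*0.000000 + p_d*0.000000] = 0.000000
  V(2,-1) = exp(-r*dt) * [p_u*0.000000 + p_m*0.000000 + p_d*0.000000] = 0.000000
  V(2,+0) = exp(-r*dt) * [p_u*11.677772 + p_m*0.000000 + p_d*0.000000] = 1.709083
  V(2,+1) = exp(-r*dt) * [p_u*36.774933 + p_m*11.677772 + p_d*0.000000] = 13.140121
  V(2,+2) = exp(-r*dt) * [p_u*70.862780 + p_m*36.774933 + p_d*11.677772] = 36.971887
  V(1,-1) = exp(-r*dt) * [p_u*1.709083 + p_m*0.000000 + p_d*0.000000] = 0.250130
  V(1,+0) = exp(-r*dt) * [p_u*13.140121 + p_m*1.709083 + p_d*0.000000] = 3.058510
  V(1,+1) = exp(-r*dt) * [p_u*36.971887 + p_m*13.140121 + p_d*1.709083] = 14.458012
  V(0,+0) = exp(-r*dt) * [p_u*14.458012 + p_m*3.058510 + p_d*0.250130] = 4.194341

Answer: Price = V(0,0) = 4.1943


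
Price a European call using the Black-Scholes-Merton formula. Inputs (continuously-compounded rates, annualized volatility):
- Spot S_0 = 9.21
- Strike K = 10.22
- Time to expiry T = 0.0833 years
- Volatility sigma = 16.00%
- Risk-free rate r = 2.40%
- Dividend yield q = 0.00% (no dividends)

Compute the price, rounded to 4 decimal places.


Answer: Price = 0.0021

Derivation:
d1 = (ln(S/K) + (r - q + 0.5*sigma^2) * T) / (sigma * sqrt(T)) = -2.18696310
d2 = d1 - sigma * sqrt(T) = -2.23314188
exp(-rT) = 0.99800280; exp(-qT) = 1.00000000
C = S_0 * exp(-qT) * N(d1) - K * exp(-rT) * N(d2)
N(d1) = 0.01437261; N(d2) = 0.01276979
C = 9.2100 * 1.00000000 * 0.01437261 - 10.2200 * 0.99800280 * 0.01276979 = 0.0021


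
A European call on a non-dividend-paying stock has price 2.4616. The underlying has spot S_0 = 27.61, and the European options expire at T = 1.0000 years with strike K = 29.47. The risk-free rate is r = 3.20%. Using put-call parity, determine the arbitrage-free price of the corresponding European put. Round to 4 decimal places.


Put-call parity: C - P = S_0 * exp(-qT) - K * exp(-rT).
S_0 * exp(-qT) = 27.6100 * 1.00000000 = 27.61000000
K * exp(-rT) = 29.4700 * 0.96850658 = 28.54188897
P = C - S*exp(-qT) + K*exp(-rT)
P = 2.4616 - 27.61000000 + 28.54188897 = 3.3935

Answer: Put price = 3.3935


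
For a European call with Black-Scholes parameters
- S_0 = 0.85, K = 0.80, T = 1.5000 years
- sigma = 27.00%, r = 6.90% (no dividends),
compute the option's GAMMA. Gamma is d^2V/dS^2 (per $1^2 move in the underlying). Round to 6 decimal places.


Answer: Gamma = 1.140289

Derivation:
d1 = 0.6616634930; d2 = 0.3309823778
phi(d1) = 0.3205112755; exp(-qT) = 1.0000000000; exp(-rT) = 0.9016760227
Gamma = exp(-qT) * phi(d1) / (S * sigma * sqrt(T)) = 1.0000000000 * 0.3205112755 / (0.8500 * 0.2700 * 1.2247448714) = 1.140289


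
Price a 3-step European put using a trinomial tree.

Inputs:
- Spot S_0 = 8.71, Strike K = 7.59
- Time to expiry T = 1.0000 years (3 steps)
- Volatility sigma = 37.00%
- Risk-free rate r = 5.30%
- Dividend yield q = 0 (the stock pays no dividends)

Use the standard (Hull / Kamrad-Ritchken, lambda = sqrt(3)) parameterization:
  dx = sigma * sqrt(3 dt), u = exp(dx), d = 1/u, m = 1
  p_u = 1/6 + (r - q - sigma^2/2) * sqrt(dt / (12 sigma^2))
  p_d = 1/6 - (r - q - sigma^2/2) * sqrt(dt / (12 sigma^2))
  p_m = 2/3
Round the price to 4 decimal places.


Answer: Price = V(0,0) = 0.5869

Derivation:
dt = T/N = 0.333333; dx = sigma*sqrt(3*dt) = 0.370000
u = exp(dx) = 1.447735; d = 1/u = 0.690734
p_u = 0.159707, p_m = 0.666667, p_d = 0.173626
Discount per step: exp(-r*dt) = 0.982488
Stock lattice S(k, j) with j the centered position index:
  k=0: S(0,+0) = 8.7100
  k=1: S(1,-1) = 6.0163; S(1,+0) = 8.7100; S(1,+1) = 12.6098
  k=2: S(2,-2) = 4.1557; S(2,-1) = 6.0163; S(2,+0) = 8.7100; S(2,+1) = 12.6098; S(2,+2) = 18.2556
  k=3: S(3,-3) = 2.8705; S(3,-2) = 4.1557; S(3,-1) = 6.0163; S(3,+0) = 8.7100; S(3,+1) = 12.6098; S(3,+2) = 18.2556; S(3,+3) = 26.4293
Terminal payoffs V(N, j) = max(K - S_T, 0):
  V(3,-3) = 4.719541; V(3,-2) = 3.434338; V(3,-1) = 1.573704; V(3,+0) = 0.000000; V(3,+1) = 0.000000; V(3,+2) = 0.000000; V(3,+3) = 0.000000
Backward induction: V(k, j) = exp(-r*dt) * [p_u * V(k+1, j+1) + p_m * V(k+1, j) + p_d * V(k+1, j-1)]
  V(2,-2) = exp(-r*dt) * [p_u*1.573704 + p_m*3.434338 + p_d*4.719541] = 3.301482
  V(2,-1) = exp(-r*dt) * [p_u*0.000000 + p_m*1.573704 + p_d*3.434338] = 1.616613
  V(2,+0) = exp(-r*dt) * [p_u*0.000000 + p_m*0.000000 + p_d*1.573704] = 0.268451
  V(2,+1) = exp(-r*dt) * [p_u*0.000000 + p_m*0.000000 + p_d*0.000000] = 0.000000
  V(2,+2) = exp(-r*dt) * [p_u*0.000000 + p_m*0.000000 + p_d*0.000000] = 0.000000
  V(1,-1) = exp(-r*dt) * [p_u*0.268451 + p_m*1.616613 + p_d*3.301482] = 1.664177
  V(1,+0) = exp(-r*dt) * [p_u*0.000000 + p_m*0.268451 + p_d*1.616613] = 0.451605
  V(1,+1) = exp(-r*dt) * [p_u*0.000000 + p_m*0.000000 + p_d*0.268451] = 0.045794
  V(0,+0) = exp(-r*dt) * [p_u*0.045794 + p_m*0.451605 + p_d*1.664177] = 0.586868


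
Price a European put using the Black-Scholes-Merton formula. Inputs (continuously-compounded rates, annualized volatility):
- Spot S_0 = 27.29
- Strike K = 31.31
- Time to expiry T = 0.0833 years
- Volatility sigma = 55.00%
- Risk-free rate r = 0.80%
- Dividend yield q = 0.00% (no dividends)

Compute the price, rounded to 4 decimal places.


d1 = (ln(S/K) + (r - q + 0.5*sigma^2) * T) / (sigma * sqrt(T)) = -0.78210920
d2 = d1 - sigma * sqrt(T) = -0.94084877
exp(-rT) = 0.99933382; exp(-qT) = 1.00000000
P = K * exp(-rT) * N(-d2) - S_0 * exp(-qT) * N(-d1)
N(-d1) = 0.78292480; N(-d2) = 0.82660882
P = 31.3100 * 0.99933382 * 0.82660882 - 27.2900 * 1.00000000 * 0.78292480 = 4.4979

Answer: Price = 4.4979


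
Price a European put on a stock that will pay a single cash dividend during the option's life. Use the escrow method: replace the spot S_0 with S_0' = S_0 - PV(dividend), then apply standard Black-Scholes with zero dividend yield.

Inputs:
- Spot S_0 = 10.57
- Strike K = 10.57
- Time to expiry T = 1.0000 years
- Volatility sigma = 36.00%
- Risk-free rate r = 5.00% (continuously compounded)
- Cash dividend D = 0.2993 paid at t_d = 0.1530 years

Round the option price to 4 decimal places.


Answer: Price = 1.3452

Derivation:
PV(D) = D * exp(-r * t_d) = 0.2993 * 0.99237919 = 0.29701909
S_0' = S_0 - PV(D) = 10.5700 - 0.29701909 = 10.27298091
d1 = (ln(S_0'/K) + (r + sigma^2/2)*T) / (sigma*sqrt(T)) = 0.23971510
d2 = d1 - sigma*sqrt(T) = -0.12028490
exp(-rT) = 0.95122942
N(-d1) = 0.40527556; N(-d2) = 0.54787127
P = K * exp(-rT) * N(-d2) - S_0' * N(-d1) = 10.5700 * 0.95122942 * 0.54787127 - 10.27298091 * 0.40527556 = 1.3452


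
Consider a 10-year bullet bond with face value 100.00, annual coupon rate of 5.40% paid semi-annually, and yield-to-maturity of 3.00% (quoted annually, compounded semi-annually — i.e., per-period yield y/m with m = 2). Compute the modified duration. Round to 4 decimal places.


Coupon per period c = face * coupon_rate / m = 2.700000
Periods per year m = 2; per-period yield y/m = 0.015000
Number of cashflows N = 20
Cashflows (t years, CF_t, discount factor 1/(1+y/m)^(m*t), PV):
  t = 0.5000: CF_t = 2.700000, DF = 0.985222, PV = 2.660099
  t = 1.0000: CF_t = 2.700000, DF = 0.970662, PV = 2.620787
  t = 1.5000: CF_t = 2.700000, DF = 0.956317, PV = 2.582056
  t = 2.0000: CF_t = 2.700000, DF = 0.942184, PV = 2.543897
  t = 2.5000: CF_t = 2.700000, DF = 0.928260, PV = 2.506303
  t = 3.0000: CF_t = 2.700000, DF = 0.914542, PV = 2.469264
  t = 3.5000: CF_t = 2.700000, DF = 0.901027, PV = 2.432772
  t = 4.0000: CF_t = 2.700000, DF = 0.887711, PV = 2.396820
  t = 4.5000: CF_t = 2.700000, DF = 0.874592, PV = 2.361399
  t = 5.0000: CF_t = 2.700000, DF = 0.861667, PV = 2.326502
  t = 5.5000: CF_t = 2.700000, DF = 0.848933, PV = 2.292120
  t = 6.0000: CF_t = 2.700000, DF = 0.836387, PV = 2.258246
  t = 6.5000: CF_t = 2.700000, DF = 0.824027, PV = 2.224873
  t = 7.0000: CF_t = 2.700000, DF = 0.811849, PV = 2.191993
  t = 7.5000: CF_t = 2.700000, DF = 0.799852, PV = 2.159599
  t = 8.0000: CF_t = 2.700000, DF = 0.788031, PV = 2.127684
  t = 8.5000: CF_t = 2.700000, DF = 0.776385, PV = 2.096240
  t = 9.0000: CF_t = 2.700000, DF = 0.764912, PV = 2.065261
  t = 9.5000: CF_t = 2.700000, DF = 0.753607, PV = 2.034740
  t = 10.0000: CF_t = 102.700000, DF = 0.742470, PV = 76.251712
Price P = sum_t PV_t = 120.602367
First compute Macaulay numerator sum_t t * PV_t:
  t * PV_t at t = 0.5000: 1.330049
  t * PV_t at t = 1.0000: 2.620787
  t * PV_t at t = 1.5000: 3.873084
  t * PV_t at t = 2.0000: 5.087795
  t * PV_t at t = 2.5000: 6.265757
  t * PV_t at t = 3.0000: 7.407792
  t * PV_t at t = 3.5000: 8.514703
  t * PV_t at t = 4.0000: 9.587280
  t * PV_t at t = 4.5000: 10.626296
  t * PV_t at t = 5.0000: 11.632508
  t * PV_t at t = 5.5000: 12.606659
  t * PV_t at t = 6.0000: 13.549476
  t * PV_t at t = 6.5000: 14.461674
  t * PV_t at t = 7.0000: 15.343951
  t * PV_t at t = 7.5000: 16.196993
  t * PV_t at t = 8.0000: 17.021470
  t * PV_t at t = 8.5000: 17.818042
  t * PV_t at t = 9.0000: 18.587352
  t * PV_t at t = 9.5000: 19.330032
  t * PV_t at t = 10.0000: 762.517120
Macaulay duration D = 974.378818 / 120.602367 = 8.079268
Modified duration = D / (1 + y/m) = 8.079268 / (1 + 0.015000) = 7.959870

Answer: Modified duration = 7.9599


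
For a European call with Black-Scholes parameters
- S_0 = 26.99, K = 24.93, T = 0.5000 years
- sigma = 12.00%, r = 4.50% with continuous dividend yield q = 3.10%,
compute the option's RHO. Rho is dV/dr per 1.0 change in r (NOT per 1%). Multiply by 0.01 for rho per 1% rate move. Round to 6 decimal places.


Answer: Rho = 10.181628

Derivation:
d1 = 1.0605957013; d2 = 0.9757428875
phi(d1) = 0.2273260033; exp(-qT) = 0.9846195068; exp(-rT) = 0.9777512372
N(d2) = 0.8354040533
Rho = K*T*exp(-rT)*N(d2) = 24.9300 * 0.5000 * 0.9777512372 * 0.8354040533 = 10.181628


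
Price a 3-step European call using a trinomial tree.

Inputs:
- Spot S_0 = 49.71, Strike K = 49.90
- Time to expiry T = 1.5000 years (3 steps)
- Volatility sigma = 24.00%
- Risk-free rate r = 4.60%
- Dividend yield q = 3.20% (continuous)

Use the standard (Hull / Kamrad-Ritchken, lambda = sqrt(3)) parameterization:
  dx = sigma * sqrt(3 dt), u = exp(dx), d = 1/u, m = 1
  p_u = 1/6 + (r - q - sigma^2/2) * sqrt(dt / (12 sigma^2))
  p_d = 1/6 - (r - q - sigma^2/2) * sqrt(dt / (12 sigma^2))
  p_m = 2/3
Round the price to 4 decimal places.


dt = T/N = 0.500000; dx = sigma*sqrt(3*dt) = 0.293939
u = exp(dx) = 1.341702; d = 1/u = 0.745322
p_u = 0.154079, p_m = 0.666667, p_d = 0.179254
Discount per step: exp(-r*dt) = 0.977262
Stock lattice S(k, j) with j the centered position index:
  k=0: S(0,+0) = 49.7100
  k=1: S(1,-1) = 37.0500; S(1,+0) = 49.7100; S(1,+1) = 66.6960
  k=2: S(2,-2) = 27.6142; S(2,-1) = 37.0500; S(2,+0) = 49.7100; S(2,+1) = 66.6960; S(2,+2) = 89.4861
  k=3: S(3,-3) = 20.5814; S(3,-2) = 27.6142; S(3,-1) = 37.0500; S(3,+0) = 49.7100; S(3,+1) = 66.6960; S(3,+2) = 89.4861; S(3,+3) = 120.0637
Terminal payoffs V(N, j) = max(S_T - K, 0):
  V(3,-3) = 0.000000; V(3,-2) = 0.000000; V(3,-1) = 0.000000; V(3,+0) = 0.000000; V(3,+1) = 16.795994; V(3,+2) = 39.586132; V(3,+3) = 70.163699
Backward induction: V(k, j) = exp(-r*dt) * [p_u * V(k+1, j+1) + p_m * V(k+1, j) + p_d * V(k+1, j-1)]
  V(2,-2) = exp(-r*dt) * [p_u*0.000000 + p_m*0.000000 + p_d*0.000000] = 0.000000
  V(2,-1) = exp(-r*dt) * [p_u*0.000000 + p_m*0.000000 + p_d*0.000000] = 0.000000
  V(2,+0) = exp(-r*dt) * [p_u*16.795994 + p_m*0.000000 + p_d*0.000000] = 2.529067
  V(2,+1) = exp(-r*dt) * [p_u*39.586132 + p_m*16.795994 + p_d*0.000000] = 16.903437
  V(2,+2) = exp(-r*dt) * [p_u*70.163699 + p_m*39.586132 + p_d*16.795994] = 39.297935
  V(1,-1) = exp(-r*dt) * [p_u*2.529067 + p_m*0.000000 + p_d*0.000000] = 0.380816
  V(1,+0) = exp(-r*dt) * [p_u*16.903437 + p_m*2.529067 + p_d*0.000000] = 4.192954
  V(1,+1) = exp(-r*dt) * [p_u*39.297935 + p_m*16.903437 + p_d*2.529067] = 17.373080
  V(0,+0) = exp(-r*dt) * [p_u*17.373080 + p_m*4.192954 + p_d*0.380816] = 5.414418

Answer: Price = V(0,0) = 5.4144


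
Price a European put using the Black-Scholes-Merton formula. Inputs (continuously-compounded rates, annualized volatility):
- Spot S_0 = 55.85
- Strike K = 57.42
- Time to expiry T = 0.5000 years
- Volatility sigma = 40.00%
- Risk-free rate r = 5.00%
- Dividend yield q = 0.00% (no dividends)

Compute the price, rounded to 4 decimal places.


d1 = (ln(S/K) + (r - q + 0.5*sigma^2) * T) / (sigma * sqrt(T)) = 0.13179357
d2 = d1 - sigma * sqrt(T) = -0.15104914
exp(-rT) = 0.97530991; exp(-qT) = 1.00000000
P = K * exp(-rT) * N(-d2) - S_0 * exp(-qT) * N(-d1)
N(-d1) = 0.44757379; N(-d2) = 0.56003152
P = 57.4200 * 0.97530991 * 0.56003152 - 55.8500 * 1.00000000 * 0.44757379 = 6.3661

Answer: Price = 6.3661


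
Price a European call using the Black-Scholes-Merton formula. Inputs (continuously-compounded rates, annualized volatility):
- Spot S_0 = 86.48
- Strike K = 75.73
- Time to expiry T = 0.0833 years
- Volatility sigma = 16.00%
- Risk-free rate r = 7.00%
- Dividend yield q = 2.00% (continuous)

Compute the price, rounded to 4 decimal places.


Answer: Price = 11.0480

Derivation:
d1 = (ln(S/K) + (r - q + 0.5*sigma^2) * T) / (sigma * sqrt(T)) = 2.98773639
d2 = d1 - sigma * sqrt(T) = 2.94155760
exp(-rT) = 0.99418597; exp(-qT) = 0.99833539
C = S_0 * exp(-qT) * N(d1) - K * exp(-rT) * N(d2)
N(d1) = 0.99859474; N(d2) = 0.99836717
C = 86.4800 * 0.99833539 * 0.99859474 - 75.7300 * 0.99418597 * 0.99836717 = 11.0480


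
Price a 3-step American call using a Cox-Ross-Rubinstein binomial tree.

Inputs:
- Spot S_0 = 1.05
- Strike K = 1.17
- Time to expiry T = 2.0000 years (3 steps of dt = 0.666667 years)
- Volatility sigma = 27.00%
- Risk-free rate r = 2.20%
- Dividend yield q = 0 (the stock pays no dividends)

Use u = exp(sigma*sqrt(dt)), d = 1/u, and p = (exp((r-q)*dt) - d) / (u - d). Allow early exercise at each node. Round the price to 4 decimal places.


Answer: Price = V(0,0) = 0.1382

Derivation:
dt = T/N = 0.666667
u = exp(sigma*sqrt(dt)) = 1.246643; d = 1/u = 0.802154
p = (exp((r-q)*dt) - d) / (u - d) = 0.478349
Discount per step: exp(-r*dt) = 0.985440
Stock lattice S(k, i) with i counting down-moves:
  k=0: S(0,0) = 1.0500
  k=1: S(1,0) = 1.3090; S(1,1) = 0.8423
  k=2: S(2,0) = 1.6318; S(2,1) = 1.0500; S(2,2) = 0.6756
  k=3: S(3,0) = 2.0343; S(3,1) = 1.3090; S(3,2) = 0.8423; S(3,3) = 0.5420
Terminal payoffs V(N, i) = max(S_T - K, 0):
  V(3,0) = 0.864301; V(3,1) = 0.138975; V(3,2) = 0.000000; V(3,3) = 0.000000
Backward induction: V(k, i) = exp(-r*dt) * [p * V(k+1, i) + (1-p) * V(k+1, i+1)]; then take max(V_cont, immediate exercise) for American.
  V(2,0) = exp(-r*dt) * [p*0.864301 + (1-p)*0.138975] = 0.478859; exercise = 0.461824; V(2,0) = max -> 0.478859
  V(2,1) = exp(-r*dt) * [p*0.138975 + (1-p)*0.000000] = 0.065510; exercise = 0.000000; V(2,1) = max -> 0.065510
  V(2,2) = exp(-r*dt) * [p*0.000000 + (1-p)*0.000000] = 0.000000; exercise = 0.000000; V(2,2) = max -> 0.000000
  V(1,0) = exp(-r*dt) * [p*0.478859 + (1-p)*0.065510] = 0.259402; exercise = 0.138975; V(1,0) = max -> 0.259402
  V(1,1) = exp(-r*dt) * [p*0.065510 + (1-p)*0.000000] = 0.030881; exercise = 0.000000; V(1,1) = max -> 0.030881
  V(0,0) = exp(-r*dt) * [p*0.259402 + (1-p)*0.030881] = 0.138152; exercise = 0.000000; V(0,0) = max -> 0.138152


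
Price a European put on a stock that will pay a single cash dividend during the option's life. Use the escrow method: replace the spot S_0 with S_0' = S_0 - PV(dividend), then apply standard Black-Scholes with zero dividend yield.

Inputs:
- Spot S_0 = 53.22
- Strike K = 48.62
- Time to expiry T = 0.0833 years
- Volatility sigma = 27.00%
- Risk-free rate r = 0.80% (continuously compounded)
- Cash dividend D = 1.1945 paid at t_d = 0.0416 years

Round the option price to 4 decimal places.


Answer: Price = 0.4099

Derivation:
PV(D) = D * exp(-r * t_d) = 1.1945 * 0.99966726 = 1.19410254
S_0' = S_0 - PV(D) = 53.2200 - 1.19410254 = 52.02589746
d1 = (ln(S_0'/K) + (r + sigma^2/2)*T) / (sigma*sqrt(T)) = 0.91636554
d2 = d1 - sigma*sqrt(T) = 0.83843884
exp(-rT) = 0.99933382
N(-d1) = 0.17973760; N(-d2) = 0.20089214
P = K * exp(-rT) * N(-d2) - S_0' * N(-d1) = 48.6200 * 0.99933382 * 0.20089214 - 52.02589746 * 0.17973760 = 0.4099


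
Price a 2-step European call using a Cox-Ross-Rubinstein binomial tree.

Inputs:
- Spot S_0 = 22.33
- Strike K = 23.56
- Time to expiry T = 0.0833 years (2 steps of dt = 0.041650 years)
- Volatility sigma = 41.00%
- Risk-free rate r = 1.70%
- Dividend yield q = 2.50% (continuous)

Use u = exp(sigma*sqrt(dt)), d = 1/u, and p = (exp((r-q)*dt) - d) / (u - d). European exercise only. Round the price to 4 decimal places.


dt = T/N = 0.041650
u = exp(sigma*sqrt(dt)) = 1.087275; d = 1/u = 0.919731
p = (exp((r-q)*dt) - d) / (u - d) = 0.477105
Discount per step: exp(-r*dt) = 0.999292
Stock lattice S(k, i) with i counting down-moves:
  k=0: S(0,0) = 22.3300
  k=1: S(1,0) = 24.2788; S(1,1) = 20.5376
  k=2: S(2,0) = 26.3978; S(2,1) = 22.3300; S(2,2) = 18.8891
Terminal payoffs V(N, i) = max(S_T - K, 0):
  V(2,0) = 2.837766; V(2,1) = 0.000000; V(2,2) = 0.000000
Backward induction: V(k, i) = exp(-r*dt) * [p * V(k+1, i) + (1-p) * V(k+1, i+1)].
  V(1,0) = exp(-r*dt) * [p*2.837766 + (1-p)*0.000000] = 1.352955
  V(1,1) = exp(-r*dt) * [p*0.000000 + (1-p)*0.000000] = 0.000000
  V(0,0) = exp(-r*dt) * [p*1.352955 + (1-p)*0.000000] = 0.645045

Answer: Price = V(0,0) = 0.6450


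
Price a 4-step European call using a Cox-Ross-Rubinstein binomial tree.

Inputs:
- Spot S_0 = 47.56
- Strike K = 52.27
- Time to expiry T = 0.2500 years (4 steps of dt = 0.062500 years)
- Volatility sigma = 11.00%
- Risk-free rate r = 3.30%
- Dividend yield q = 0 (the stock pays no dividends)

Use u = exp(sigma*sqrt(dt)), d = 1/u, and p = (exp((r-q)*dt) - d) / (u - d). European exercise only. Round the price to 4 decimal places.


dt = T/N = 0.062500
u = exp(sigma*sqrt(dt)) = 1.027882; d = 1/u = 0.972875
p = (exp((r-q)*dt) - d) / (u - d) = 0.530659
Discount per step: exp(-r*dt) = 0.997940
Stock lattice S(k, i) with i counting down-moves:
  k=0: S(0,0) = 47.5600
  k=1: S(1,0) = 48.8860; S(1,1) = 46.2699
  k=2: S(2,0) = 50.2491; S(2,1) = 47.5600; S(2,2) = 45.0148
  k=3: S(3,0) = 51.6501; S(3,1) = 48.8860; S(3,2) = 46.2699; S(3,3) = 43.7938
  k=4: S(4,0) = 53.0902; S(4,1) = 50.2491; S(4,2) = 47.5600; S(4,3) = 45.0148; S(4,4) = 42.6059
Terminal payoffs V(N, i) = max(S_T - K, 0):
  V(4,0) = 0.820185; V(4,1) = 0.000000; V(4,2) = 0.000000; V(4,3) = 0.000000; V(4,4) = 0.000000
Backward induction: V(k, i) = exp(-r*dt) * [p * V(k+1, i) + (1-p) * V(k+1, i+1)].
  V(3,0) = exp(-r*dt) * [p*0.820185 + (1-p)*0.000000] = 0.434342
  V(3,1) = exp(-r*dt) * [p*0.000000 + (1-p)*0.000000] = 0.000000
  V(3,2) = exp(-r*dt) * [p*0.000000 + (1-p)*0.000000] = 0.000000
  V(3,3) = exp(-r*dt) * [p*0.000000 + (1-p)*0.000000] = 0.000000
  V(2,0) = exp(-r*dt) * [p*0.434342 + (1-p)*0.000000] = 0.230013
  V(2,1) = exp(-r*dt) * [p*0.000000 + (1-p)*0.000000] = 0.000000
  V(2,2) = exp(-r*dt) * [p*0.000000 + (1-p)*0.000000] = 0.000000
  V(1,0) = exp(-r*dt) * [p*0.230013 + (1-p)*0.000000] = 0.121807
  V(1,1) = exp(-r*dt) * [p*0.000000 + (1-p)*0.000000] = 0.000000
  V(0,0) = exp(-r*dt) * [p*0.121807 + (1-p)*0.000000] = 0.064505

Answer: Price = V(0,0) = 0.0645


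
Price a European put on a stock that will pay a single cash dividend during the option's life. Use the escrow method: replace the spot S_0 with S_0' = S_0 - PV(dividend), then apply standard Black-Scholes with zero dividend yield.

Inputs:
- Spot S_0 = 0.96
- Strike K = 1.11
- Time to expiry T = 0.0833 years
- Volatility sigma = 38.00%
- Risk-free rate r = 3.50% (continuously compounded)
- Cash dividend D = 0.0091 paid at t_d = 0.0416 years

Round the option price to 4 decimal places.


PV(D) = D * exp(-r * t_d) = 0.0091 * 0.99854506 = 0.00908676
S_0' = S_0 - PV(D) = 0.9600 - 0.00908676 = 0.95091324
d1 = (ln(S_0'/K) + (r + sigma^2/2)*T) / (sigma*sqrt(T)) = -1.32904696
d2 = d1 - sigma*sqrt(T) = -1.43872157
exp(-rT) = 0.99708875
N(-d1) = 0.90808376; N(-d2) = 0.92488529
P = K * exp(-rT) * N(-d2) - S_0' * N(-d1) = 1.1100 * 0.99708875 * 0.92488529 - 0.95091324 * 0.90808376 = 0.1601

Answer: Price = 0.1601


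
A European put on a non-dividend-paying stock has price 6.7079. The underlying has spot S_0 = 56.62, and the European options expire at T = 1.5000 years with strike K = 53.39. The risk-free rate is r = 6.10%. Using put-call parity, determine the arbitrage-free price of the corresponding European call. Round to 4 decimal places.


Answer: Call price = 14.6063

Derivation:
Put-call parity: C - P = S_0 * exp(-qT) - K * exp(-rT).
S_0 * exp(-qT) = 56.6200 * 1.00000000 = 56.62000000
K * exp(-rT) = 53.3900 * 0.91256132 = 48.72164867
C = P + S*exp(-qT) - K*exp(-rT)
C = 6.7079 + 56.62000000 - 48.72164867 = 14.6063


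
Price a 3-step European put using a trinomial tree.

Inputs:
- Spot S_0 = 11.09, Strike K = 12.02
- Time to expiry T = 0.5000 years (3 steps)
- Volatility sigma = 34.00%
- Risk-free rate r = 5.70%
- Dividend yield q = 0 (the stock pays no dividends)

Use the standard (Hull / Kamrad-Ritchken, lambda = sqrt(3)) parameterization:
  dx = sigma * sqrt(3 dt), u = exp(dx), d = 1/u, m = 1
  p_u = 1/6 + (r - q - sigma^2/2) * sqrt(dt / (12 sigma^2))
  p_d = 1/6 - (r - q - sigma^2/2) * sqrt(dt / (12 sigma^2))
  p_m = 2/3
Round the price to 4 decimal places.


Answer: Price = V(0,0) = 1.4365

Derivation:
dt = T/N = 0.166667; dx = sigma*sqrt(3*dt) = 0.240416
u = exp(dx) = 1.271778; d = 1/u = 0.786300
p_u = 0.166389, p_m = 0.666667, p_d = 0.166944
Discount per step: exp(-r*dt) = 0.990545
Stock lattice S(k, j) with j the centered position index:
  k=0: S(0,+0) = 11.0900
  k=1: S(1,-1) = 8.7201; S(1,+0) = 11.0900; S(1,+1) = 14.1040
  k=2: S(2,-2) = 6.8566; S(2,-1) = 8.7201; S(2,+0) = 11.0900; S(2,+1) = 14.1040; S(2,+2) = 17.9372
  k=3: S(3,-3) = 5.3913; S(3,-2) = 6.8566; S(3,-1) = 8.7201; S(3,+0) = 11.0900; S(3,+1) = 14.1040; S(3,+2) = 17.9372; S(3,+3) = 22.8121
Terminal payoffs V(N, j) = max(K - S_T, 0):
  V(3,-3) = 6.628655; V(3,-2) = 5.163403; V(3,-1) = 3.299928; V(3,+0) = 0.930000; V(3,+1) = 0.000000; V(3,+2) = 0.000000; V(3,+3) = 0.000000
Backward induction: V(k, j) = exp(-r*dt) * [p_u * V(k+1, j+1) + p_m * V(k+1, j) + p_d * V(k+1, j-1)]
  V(2,-2) = exp(-r*dt) * [p_u*3.299928 + p_m*5.163403 + p_d*6.628655] = 5.049755
  V(2,-1) = exp(-r*dt) * [p_u*0.930000 + p_m*3.299928 + p_d*5.163403] = 3.186279
  V(2,+0) = exp(-r*dt) * [p_u*0.000000 + p_m*0.930000 + p_d*3.299928] = 1.159832
  V(2,+1) = exp(-r*dt) * [p_u*0.000000 + p_m*0.000000 + p_d*0.930000] = 0.153790
  V(2,+2) = exp(-r*dt) * [p_u*0.000000 + p_m*0.000000 + p_d*0.000000] = 0.000000
  V(1,-1) = exp(-r*dt) * [p_u*1.159832 + p_m*3.186279 + p_d*5.049755] = 3.130316
  V(1,+0) = exp(-r*dt) * [p_u*0.153790 + p_m*1.159832 + p_d*3.186279] = 1.318158
  V(1,+1) = exp(-r*dt) * [p_u*0.000000 + p_m*0.153790 + p_d*1.159832] = 0.293353
  V(0,+0) = exp(-r*dt) * [p_u*0.293353 + p_m*1.318158 + p_d*3.130316] = 1.436459


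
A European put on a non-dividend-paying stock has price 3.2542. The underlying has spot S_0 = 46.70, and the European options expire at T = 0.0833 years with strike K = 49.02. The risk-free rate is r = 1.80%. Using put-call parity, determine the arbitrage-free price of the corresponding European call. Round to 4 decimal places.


Put-call parity: C - P = S_0 * exp(-qT) - K * exp(-rT).
S_0 * exp(-qT) = 46.7000 * 1.00000000 = 46.70000000
K * exp(-rT) = 49.0200 * 0.99850172 = 48.94655449
C = P + S*exp(-qT) - K*exp(-rT)
C = 3.2542 + 46.70000000 - 48.94655449 = 1.0076

Answer: Call price = 1.0076


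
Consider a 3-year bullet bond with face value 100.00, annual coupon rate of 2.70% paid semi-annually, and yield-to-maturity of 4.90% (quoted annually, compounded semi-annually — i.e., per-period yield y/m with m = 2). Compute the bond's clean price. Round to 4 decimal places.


Answer: Price = 93.9309

Derivation:
Coupon per period c = face * coupon_rate / m = 1.350000
Periods per year m = 2; per-period yield y/m = 0.024500
Number of cashflows N = 6
Cashflows (t years, CF_t, discount factor 1/(1+y/m)^(m*t), PV):
  t = 0.5000: CF_t = 1.350000, DF = 0.976086, PV = 1.317716
  t = 1.0000: CF_t = 1.350000, DF = 0.952744, PV = 1.286204
  t = 1.5000: CF_t = 1.350000, DF = 0.929960, PV = 1.255446
  t = 2.0000: CF_t = 1.350000, DF = 0.907721, PV = 1.225423
  t = 2.5000: CF_t = 1.350000, DF = 0.886013, PV = 1.196118
  t = 3.0000: CF_t = 101.350000, DF = 0.864825, PV = 87.650011
Price P = sum_t PV_t = 93.930917


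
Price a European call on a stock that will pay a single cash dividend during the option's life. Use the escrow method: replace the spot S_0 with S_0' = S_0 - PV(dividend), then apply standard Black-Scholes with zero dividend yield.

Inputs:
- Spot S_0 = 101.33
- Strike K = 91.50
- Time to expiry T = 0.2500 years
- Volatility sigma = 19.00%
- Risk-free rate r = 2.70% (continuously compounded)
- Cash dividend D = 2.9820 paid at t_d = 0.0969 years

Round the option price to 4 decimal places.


Answer: Price = 8.4915

Derivation:
PV(D) = D * exp(-r * t_d) = 2.9820 * 0.99738712 = 2.97420839
S_0' = S_0 - PV(D) = 101.3300 - 2.97420839 = 98.35579161
d1 = (ln(S_0'/K) + (r + sigma^2/2)*T) / (sigma*sqrt(T)) = 0.87910483
d2 = d1 - sigma*sqrt(T) = 0.78410483
exp(-rT) = 0.99327273
N(d1) = 0.81032778; N(d2) = 0.78351070
C = S_0' * N(d1) - K * exp(-rT) * N(d2) = 98.35579161 * 0.81032778 - 91.5000 * 0.99327273 * 0.78351070 = 8.4915


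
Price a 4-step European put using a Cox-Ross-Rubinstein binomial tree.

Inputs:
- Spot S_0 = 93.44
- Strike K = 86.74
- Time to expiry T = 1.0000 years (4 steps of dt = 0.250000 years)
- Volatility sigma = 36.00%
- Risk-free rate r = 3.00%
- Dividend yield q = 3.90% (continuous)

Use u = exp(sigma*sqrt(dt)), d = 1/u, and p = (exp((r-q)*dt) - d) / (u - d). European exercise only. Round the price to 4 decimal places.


dt = T/N = 0.250000
u = exp(sigma*sqrt(dt)) = 1.197217; d = 1/u = 0.835270
p = (exp((r-q)*dt) - d) / (u - d) = 0.448912
Discount per step: exp(-r*dt) = 0.992528
Stock lattice S(k, i) with i counting down-moves:
  k=0: S(0,0) = 93.4400
  k=1: S(1,0) = 111.8680; S(1,1) = 78.0476
  k=2: S(2,0) = 133.9303; S(2,1) = 93.4400; S(2,2) = 65.1909
  k=3: S(3,0) = 160.3437; S(3,1) = 111.8680; S(3,2) = 78.0476; S(3,3) = 54.4520
  k=4: S(4,0) = 191.9662; S(4,1) = 133.9303; S(4,2) = 93.4400; S(4,3) = 65.1909; S(4,4) = 45.4821
Terminal payoffs V(N, i) = max(K - S_T, 0):
  V(4,0) = 0.000000; V(4,1) = 0.000000; V(4,2) = 0.000000; V(4,3) = 21.549124; V(4,4) = 41.257869
Backward induction: V(k, i) = exp(-r*dt) * [p * V(k+1, i) + (1-p) * V(k+1, i+1)].
  V(3,0) = exp(-r*dt) * [p*0.000000 + (1-p)*0.000000] = 0.000000
  V(3,1) = exp(-r*dt) * [p*0.000000 + (1-p)*0.000000] = 0.000000
  V(3,2) = exp(-r*dt) * [p*0.000000 + (1-p)*21.549124] = 11.786737
  V(3,3) = exp(-r*dt) * [p*21.549124 + (1-p)*41.257869] = 32.168214
  V(2,0) = exp(-r*dt) * [p*0.000000 + (1-p)*0.000000] = 0.000000
  V(2,1) = exp(-r*dt) * [p*0.000000 + (1-p)*11.786737] = 6.446998
  V(2,2) = exp(-r*dt) * [p*11.786737 + (1-p)*32.168214] = 22.846735
  V(1,0) = exp(-r*dt) * [p*0.000000 + (1-p)*6.446998] = 3.526318
  V(1,1) = exp(-r*dt) * [p*6.446998 + (1-p)*22.846735] = 15.369000
  V(0,0) = exp(-r*dt) * [p*3.526318 + (1-p)*15.369000] = 9.977569

Answer: Price = V(0,0) = 9.9776


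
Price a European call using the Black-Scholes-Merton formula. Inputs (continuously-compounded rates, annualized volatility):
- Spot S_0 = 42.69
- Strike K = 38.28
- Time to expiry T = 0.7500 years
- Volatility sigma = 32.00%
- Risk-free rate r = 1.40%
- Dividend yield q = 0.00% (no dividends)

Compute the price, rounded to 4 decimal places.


Answer: Price = 7.2481

Derivation:
d1 = (ln(S/K) + (r - q + 0.5*sigma^2) * T) / (sigma * sqrt(T)) = 0.56990654
d2 = d1 - sigma * sqrt(T) = 0.29277841
exp(-rT) = 0.98955493; exp(-qT) = 1.00000000
C = S_0 * exp(-qT) * N(d1) - K * exp(-rT) * N(d2)
N(d1) = 0.71562946; N(d2) = 0.61515424
C = 42.6900 * 1.00000000 * 0.71562946 - 38.2800 * 0.98955493 * 0.61515424 = 7.2481
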